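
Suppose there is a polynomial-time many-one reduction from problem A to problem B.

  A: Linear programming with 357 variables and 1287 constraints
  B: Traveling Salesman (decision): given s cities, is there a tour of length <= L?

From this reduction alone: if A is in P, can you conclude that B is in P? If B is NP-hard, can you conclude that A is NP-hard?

A poly-time reduction A <=_p B transfers tractability DOWN (B easy => A easy) and hardness UP (A hard => B hard), not the reverse.
From A in P, the reduction alone does NOT give B in P: any problem in P trivially reduces to SAT, yet SAT is not known to be in P.
From B NP-hard, the reduction alone does NOT give A NP-hard: again, easy problems reduce to hard ones.
(Here in fact A is P and B is NP-complete.)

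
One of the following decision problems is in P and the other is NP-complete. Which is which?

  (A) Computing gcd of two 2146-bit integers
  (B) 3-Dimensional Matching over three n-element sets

(A) is P: the Euclidean algorithm runs in polynomial time in the bit-length.
(B) is NP-complete: one of Karp's 21 NP-complete problems.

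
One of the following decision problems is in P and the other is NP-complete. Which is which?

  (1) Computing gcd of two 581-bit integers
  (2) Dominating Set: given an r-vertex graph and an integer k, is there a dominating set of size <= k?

(1) is P: the Euclidean algorithm runs in polynomial time in the bit-length.
(2) is NP-complete: reduces from Set Cover (with k part of the input).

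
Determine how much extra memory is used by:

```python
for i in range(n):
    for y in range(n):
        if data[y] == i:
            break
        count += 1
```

Space complexity: O(1).
Only a constant amount of auxiliary storage is used; nothing grows with n.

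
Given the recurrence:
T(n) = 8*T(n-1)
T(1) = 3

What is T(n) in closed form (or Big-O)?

Each step multiplies by 8. T(n) = T(1)*8^(n-1) = 3*8^(n-1).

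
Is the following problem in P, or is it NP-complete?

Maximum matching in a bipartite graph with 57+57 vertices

This problem is in P: Hopcroft-Karp runs in O(E sqrt(V)).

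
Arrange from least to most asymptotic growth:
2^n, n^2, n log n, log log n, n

Ordered by growth rate: log log n < n < n log n < n^2 < 2^n.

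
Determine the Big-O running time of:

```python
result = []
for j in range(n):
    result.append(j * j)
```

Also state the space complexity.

Time complexity: O(n).
Space complexity: O(n).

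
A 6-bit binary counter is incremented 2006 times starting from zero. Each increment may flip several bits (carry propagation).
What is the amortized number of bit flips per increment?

Bit i flips on every 2^i-th increment, so over 2006 increments bit i flips floor(2006/2^i) times. Summing over i: total flips < 2 * 2006. Amortized: < 2 = O(1) per increment.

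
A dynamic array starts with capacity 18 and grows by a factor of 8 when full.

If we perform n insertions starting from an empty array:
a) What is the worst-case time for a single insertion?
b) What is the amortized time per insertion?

(a) Worst-case single insertion: O(n) -- when the array is full at capacity c, the resize copies all c elements, and c can be Theta(n).
(b) Resizes happen at sizes 18, 144, 1152, ... Total copy cost for n insertions: 18 + 144 + ... = O(n) (geometric series with ratio 1/8). Amortized cost per insertion: O(n)/n = O(1).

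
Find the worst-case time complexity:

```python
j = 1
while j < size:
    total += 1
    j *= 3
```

Time complexity: O(log n).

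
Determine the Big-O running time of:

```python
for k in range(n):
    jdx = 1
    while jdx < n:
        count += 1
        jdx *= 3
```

Time complexity: O(n log n).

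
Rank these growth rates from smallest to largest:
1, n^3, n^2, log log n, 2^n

Ordered by growth rate: 1 < log log n < n^2 < n^3 < 2^n.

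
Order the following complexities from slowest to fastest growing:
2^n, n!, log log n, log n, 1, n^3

Ordered by growth rate: 1 < log log n < log n < n^3 < 2^n < n!.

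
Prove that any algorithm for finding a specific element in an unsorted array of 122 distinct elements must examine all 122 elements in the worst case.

Adversary argument: if the algorithm examines fewer than 122 elements, the adversary places the target in an unexamined position. The algorithm cannot distinguish 'not present' from 'in unexamined position'.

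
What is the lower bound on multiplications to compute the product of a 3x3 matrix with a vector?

A 3x3 matrix-vector product has 3 inner products of length 3. Output depends on all 3^2 = 9 matrix entries. At least 9 multiplications needed.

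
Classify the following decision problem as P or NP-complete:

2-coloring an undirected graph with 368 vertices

This problem is in P: 2-coloring is bipartiteness testing via BFS, O(V+E).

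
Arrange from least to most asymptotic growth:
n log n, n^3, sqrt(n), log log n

Ordered by growth rate: log log n < sqrt(n) < n log n < n^3.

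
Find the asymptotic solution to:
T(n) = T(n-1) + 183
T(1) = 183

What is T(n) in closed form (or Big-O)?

Unrolling: T(n) = T(n-1) + 183 = T(n-2) + 2*183 = ... = T(1) + (n-1)*183 = 183 + (n-1)*183 = 183n.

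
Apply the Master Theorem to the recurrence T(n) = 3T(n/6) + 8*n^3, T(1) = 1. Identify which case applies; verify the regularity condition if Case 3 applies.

a=3, b=6, f(n)=8*n^3.
log_6(3) = 0.6131 < 3.
f(n) = Omega(n^(0.6131+epsilon)) for some epsilon > 0, so Case 3 is the candidate.
Regularity: a*f(n/b) = 3*8*(n/6)^3 = (3/216)*8*n^3 <= c*f(n) with c = 3/216 < 1. Satisfied.
Case 3: T(n) = Theta(n^3).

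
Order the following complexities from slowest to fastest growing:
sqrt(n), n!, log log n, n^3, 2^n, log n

Ordered by growth rate: log log n < log n < sqrt(n) < n^3 < 2^n < n!.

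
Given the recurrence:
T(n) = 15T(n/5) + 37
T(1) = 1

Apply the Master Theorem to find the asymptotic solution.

a=15, b=5, f(n)=37. log_5(15) = 1.683. Case 1 of Master Theorem: T(n) = O(n^1.683).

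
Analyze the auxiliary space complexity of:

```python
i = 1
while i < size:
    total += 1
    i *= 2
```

Space complexity: O(1).
Only a constant amount of auxiliary storage is used; nothing grows with n.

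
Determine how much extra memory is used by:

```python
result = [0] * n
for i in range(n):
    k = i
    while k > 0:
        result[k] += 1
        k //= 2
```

Space complexity: O(n).
Auxiliary storage grows linearly with the input size n in the worst case.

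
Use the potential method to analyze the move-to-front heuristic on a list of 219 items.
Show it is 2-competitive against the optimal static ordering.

Let Phi = number of inversions between the MTF list and the optimal static list (0 <= Phi <= C(219,2)). Accessing an element at MTF position k and optimal position j: the move-to-front destroys all k-1 inversions in front of it that are not in front in optimal (>= k-j of them) and creates at most j-1 new ones. Amortized cost <= k + (j-1) - (k-j) = 2j - 1 <= 2 * optimal cost.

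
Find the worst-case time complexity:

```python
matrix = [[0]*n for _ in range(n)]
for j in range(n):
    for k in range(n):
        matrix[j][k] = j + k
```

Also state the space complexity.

Time complexity: O(n^2).
Space complexity: O(n^2).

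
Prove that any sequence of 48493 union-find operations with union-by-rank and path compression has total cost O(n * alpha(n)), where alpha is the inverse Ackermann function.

Using Tarjan's analysis with rank-based potential function. Union-by-rank keeps tree height O(log n). Path compression flattens paths during find. For n = 48493 operations, total cost is O(n * alpha(n)), effectively O(n) since alpha grows incredibly slowly.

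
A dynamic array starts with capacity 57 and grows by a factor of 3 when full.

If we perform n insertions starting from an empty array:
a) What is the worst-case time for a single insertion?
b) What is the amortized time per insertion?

(a) Worst-case single insertion: O(n) -- when the array is full at capacity c, the resize copies all c elements, and c can be Theta(n).
(b) Resizes happen at sizes 57, 171, 513, ... Total copy cost for n insertions: 57 + 171 + ... = O(n) (geometric series with ratio 1/3). Amortized cost per insertion: O(n)/n = O(1).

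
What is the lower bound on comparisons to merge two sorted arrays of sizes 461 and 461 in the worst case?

Adversary: with |461 - 461| <= 1 the inputs can be fully interleaved so that every adjacent pair in the merged output comes from different arrays. Then each of the 921 adjacent pairs must be directly compared, or the algorithm cannot determine their relative order. Standard merge meets this bound.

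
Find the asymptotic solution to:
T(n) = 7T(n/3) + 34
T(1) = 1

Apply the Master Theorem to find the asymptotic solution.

a=7, b=3, f(n)=34. log_3(7) = 1.771. Case 1 of Master Theorem: T(n) = O(n^1.771).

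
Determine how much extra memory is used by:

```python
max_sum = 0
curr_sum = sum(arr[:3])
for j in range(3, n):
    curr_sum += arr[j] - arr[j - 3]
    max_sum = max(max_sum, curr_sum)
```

Space complexity: O(1).
Only a constant amount of auxiliary storage is used; nothing grows with n.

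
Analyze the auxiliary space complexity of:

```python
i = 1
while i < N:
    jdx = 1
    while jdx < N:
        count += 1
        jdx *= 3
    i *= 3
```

Space complexity: O(1).
Only a constant amount of auxiliary storage is used; nothing grows with n.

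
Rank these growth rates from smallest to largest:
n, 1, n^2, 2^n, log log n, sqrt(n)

Ordered by growth rate: 1 < log log n < sqrt(n) < n < n^2 < 2^n.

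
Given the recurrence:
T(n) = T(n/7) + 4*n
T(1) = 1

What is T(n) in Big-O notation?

Geometric series: 4*n*(1 + 1/7 + 1/7^2 + ...) = O(n). T(n) = O(n).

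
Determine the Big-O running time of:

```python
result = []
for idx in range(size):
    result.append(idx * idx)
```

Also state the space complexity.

Time complexity: O(n).
Space complexity: O(n).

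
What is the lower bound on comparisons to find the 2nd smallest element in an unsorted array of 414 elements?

Finding the 2nd smallest of 414 elements requires Omega(n) comparisons. Every element must participate in at least one comparison; otherwise it could be the 2nd smallest.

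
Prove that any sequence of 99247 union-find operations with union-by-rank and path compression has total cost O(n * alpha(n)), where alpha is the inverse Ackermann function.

Using Tarjan's analysis with rank-based potential function. Union-by-rank keeps tree height O(log n). Path compression flattens paths during find. For n = 99247 operations, total cost is O(n * alpha(n)), effectively O(n) since alpha grows incredibly slowly.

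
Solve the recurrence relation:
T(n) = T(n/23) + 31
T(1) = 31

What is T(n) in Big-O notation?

Each step divides n by 23 and adds 31. After log_23(n) steps, T(n) = O(log n).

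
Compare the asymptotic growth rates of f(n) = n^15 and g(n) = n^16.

g(n) = n^16 grows faster: n^16/n^15 = n^1 -> infinity.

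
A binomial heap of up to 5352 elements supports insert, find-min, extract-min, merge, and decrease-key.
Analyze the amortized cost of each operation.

A binomial heap with n <= 5352 elements has at most floor(log_2 5352) + 1 = 13 trees. Using potential Phi = number of trees: Insert adds one tree, but cascading merges reduce count -- amortized O(1). Find-min reads the cached minimum pointer: O(1). Extract-min creates O(log n) new trees: O(log n). Merge combines tree lists: O(log n). Decrease-key sifts the element up its tree of height <= log n: O(log n).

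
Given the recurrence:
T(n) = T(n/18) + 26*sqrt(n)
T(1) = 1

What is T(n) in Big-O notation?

Each level contributes sqrt(n/18^k). Geometric series with ratio 1/sqrt(18) < 1 sums to O(sqrt(n)).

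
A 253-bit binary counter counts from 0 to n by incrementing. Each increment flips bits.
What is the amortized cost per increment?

Bit i flips every 2^i increments. Total flips over n increments: sum_{i=0}^{253} n/2^i < 2n. Amortized cost: 2n/n = O(1).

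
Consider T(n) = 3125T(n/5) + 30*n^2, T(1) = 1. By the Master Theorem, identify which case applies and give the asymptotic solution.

a=3125, b=5, f(n)=30*n^2.
log_5(3125) = 5 > 2.
Since f(n) = O(n^2) is polynomially smaller than n^5, Case 1 applies.
T(n) = Theta(n^5).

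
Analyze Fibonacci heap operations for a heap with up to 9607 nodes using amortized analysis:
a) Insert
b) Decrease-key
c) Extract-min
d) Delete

Fibonacci heaps use lazy consolidation. Potential function Phi = t + 2m (t = number of trees, m = marked nodes).
- Insert: O(1) actual, Delta Phi = +1 (one new tree) => O(1) amortized.
- Decrease-key: with c cascading cuts, actual cost is O(c); Delta Phi <= c - 2(c-1) + 2 = 4 - c (c new trees; >= c-1 marks cleared; <= 1 new mark). Amortized O(c) + (4 - c) = O(1).
- Extract-min: O(D(n) + t) actual; consolidation drops t to <= D(n)+1, so Delta Phi pays for the t term. D(n) = O(log n) for n = 9607 => O(log n) amortized.
- Delete: decrease-key to -inf then extract-min = O(log n).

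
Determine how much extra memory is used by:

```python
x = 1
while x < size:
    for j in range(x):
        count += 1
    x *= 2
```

Space complexity: O(1).
Only a constant amount of auxiliary storage is used; nothing grows with n.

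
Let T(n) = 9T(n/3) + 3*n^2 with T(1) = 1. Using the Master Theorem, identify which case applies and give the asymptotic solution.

a=9, b=3, f(n)=3*n^2.
log_3(9) = 2, so n^(log_b(a)) = n^2.
f(n) = Theta(n^2), so Case 2 applies.
T(n) = Theta(n^2 log n).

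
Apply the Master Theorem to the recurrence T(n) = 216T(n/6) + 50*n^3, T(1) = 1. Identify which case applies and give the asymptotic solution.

a=216, b=6, f(n)=50*n^3.
log_6(216) = 3, so n^(log_b(a)) = n^3.
f(n) = Theta(n^3), so Case 2 applies.
T(n) = Theta(n^3 log n).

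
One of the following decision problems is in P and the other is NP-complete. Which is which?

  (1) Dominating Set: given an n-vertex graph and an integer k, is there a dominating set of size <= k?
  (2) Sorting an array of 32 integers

(1) is NP-complete: reduces from Set Cover (with k part of the input).
(2) is P: merge sort runs in O(n log n).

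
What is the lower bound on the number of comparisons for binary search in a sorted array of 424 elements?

With 424 possible positions, we need at least ceil(log_2(424)) = 9 comparisons. Each comparison splits the remaining candidates by at most half.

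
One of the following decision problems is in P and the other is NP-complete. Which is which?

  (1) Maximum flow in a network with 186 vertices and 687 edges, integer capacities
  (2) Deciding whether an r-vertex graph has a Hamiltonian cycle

(1) is P: Edmonds-Karp / push-relabel run in polynomial time.
(2) is NP-complete: one of Karp's 21 NP-complete problems.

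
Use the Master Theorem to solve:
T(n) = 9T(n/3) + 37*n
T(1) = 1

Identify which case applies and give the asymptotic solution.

a=9, b=3, f(n)=37*n.
log_3(9) = 2 > 1.
Since f(n) = O(n^1) is polynomially smaller than n^2, Case 1 applies.
T(n) = Theta(n^2).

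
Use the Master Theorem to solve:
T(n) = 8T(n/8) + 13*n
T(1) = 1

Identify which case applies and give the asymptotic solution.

a=8, b=8, f(n)=13*n.
log_8(8) = 1, so n^(log_b(a)) = n.
f(n) = Theta(n), so Case 2 applies.
T(n) = Theta(n log n).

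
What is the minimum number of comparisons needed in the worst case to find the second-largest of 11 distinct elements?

Lower bound: finding the max needs 11-1 comparisons. By the adversary weight-doubling argument, the max must personally win >= ceil(log_2(11)) = 4 comparisons; the 2nd-largest is among those 4 losers, needing 4-1 more comparisons. Total >= 11-1 + 4-1 = 13. A balanced knockout tournament achieves this.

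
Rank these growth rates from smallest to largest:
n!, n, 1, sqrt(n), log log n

Ordered by growth rate: 1 < log log n < sqrt(n) < n < n!.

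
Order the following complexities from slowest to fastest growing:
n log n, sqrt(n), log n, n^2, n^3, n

Ordered by growth rate: log n < sqrt(n) < n < n log n < n^2 < n^3.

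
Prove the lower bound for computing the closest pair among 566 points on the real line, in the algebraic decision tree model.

Reduction from element distinctness: given 566 reals, the closest-pair distance is 0 iff two are equal. Element distinctness has an Omega(n log n) lower bound in the algebraic decision tree model (Ben-Or). Therefore closest pair on a line also requires Omega(n log n). Sorting then a linear scan achieves this.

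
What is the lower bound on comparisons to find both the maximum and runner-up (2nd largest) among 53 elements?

Lower bound: finding the max needs 53-1 comparisons. By an adversary weight-doubling argument, the maximum element must personally win at least ceil(log_2(53)) = 6 comparisons in any correct algorithm. The 2nd largest is among those 6 direct losers, and distinguishing it requires 6-1 more comparisons. Total >= 53-1 + 6-1 = 57. A balanced tournament achieves this bound exactly.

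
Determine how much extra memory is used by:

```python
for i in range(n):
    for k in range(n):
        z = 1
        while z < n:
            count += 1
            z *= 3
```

Space complexity: O(1).
Only a constant amount of auxiliary storage is used; nothing grows with n.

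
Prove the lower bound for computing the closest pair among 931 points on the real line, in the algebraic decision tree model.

Reduction from element distinctness: given 931 reals, the closest-pair distance is 0 iff two are equal. Element distinctness has an Omega(n log n) lower bound in the algebraic decision tree model (Ben-Or). Therefore closest pair on a line also requires Omega(n log n). Sorting then a linear scan achieves this.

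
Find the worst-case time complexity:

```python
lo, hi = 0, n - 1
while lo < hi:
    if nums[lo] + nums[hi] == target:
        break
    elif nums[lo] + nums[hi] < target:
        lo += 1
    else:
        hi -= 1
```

Time complexity: O(n).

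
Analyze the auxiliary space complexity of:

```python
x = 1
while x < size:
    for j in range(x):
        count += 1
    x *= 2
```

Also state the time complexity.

Space complexity: O(1).
Only a constant amount of auxiliary storage is used; nothing grows with n.
Time complexity: O(n).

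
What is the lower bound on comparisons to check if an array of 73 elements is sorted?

To verify 73 elements are sorted, we must compare each consecutive pair. Skipping any pair allows an adversary to swap them. Therefore 72 comparisons are necessary and sufficient.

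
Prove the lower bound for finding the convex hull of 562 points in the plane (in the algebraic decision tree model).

Reduction from sorting: given 562 numbers x_1,...,x_{562}, map x_i to the point (x_i, x_i^2) on the parabola y = x^2. All points are on the convex hull, and walking the hull gives them in sorted x-order. Since sorting requires Omega(n log n), so does planar convex hull.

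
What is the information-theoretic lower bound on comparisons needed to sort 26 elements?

There are 26! = 403291461126605635584000000 possible orderings. Each comparison gives 1 bit. We need at least ceil(log_2(403291461126605635584000000)) = 89 comparisons.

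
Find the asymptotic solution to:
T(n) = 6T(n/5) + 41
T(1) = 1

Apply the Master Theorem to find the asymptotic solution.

a=6, b=5, f(n)=41. log_5(6) = 1.113. Case 1 of Master Theorem: T(n) = O(n^1.113).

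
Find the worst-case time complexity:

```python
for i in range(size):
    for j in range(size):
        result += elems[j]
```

Time complexity: O(n^2).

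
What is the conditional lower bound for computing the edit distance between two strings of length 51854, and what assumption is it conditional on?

Under SETH (the Strong Exponential Time Hypothesis), edit distance on length-51854 strings cannot be computed in O(n^(2-epsilon)) time for any epsilon > 0 (Backurs-Indyk). The reduction is from CNF-SAT via the orthogonal vectors problem.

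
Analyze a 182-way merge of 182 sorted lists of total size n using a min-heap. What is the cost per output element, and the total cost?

Maintain a min-heap of size 182 holding the current head of each list. Each output step does one extract-min (O(log 182)) and one insert of that list's next element (O(log 182)). Each of the n elements passes through the heap exactly once, so the total cost is O(n log 182), i.e. O(log 182) per output element.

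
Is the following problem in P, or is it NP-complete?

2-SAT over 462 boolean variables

This problem is in P: 2-SAT is solvable in linear time via implication-graph SCCs.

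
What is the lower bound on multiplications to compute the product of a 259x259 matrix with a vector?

A 259x259 matrix-vector product has 259 inner products of length 259. Output depends on all 259^2 = 67081 matrix entries. At least 67081 multiplications needed.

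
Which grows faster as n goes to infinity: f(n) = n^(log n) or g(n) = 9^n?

g(n) = 9^n grows faster: take logs: log(n^(log n)) = (log n)^2, log(9^n) = n log 9; n dominates (log n)^2.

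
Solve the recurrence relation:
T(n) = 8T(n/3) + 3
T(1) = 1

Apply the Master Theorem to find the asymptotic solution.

a=8, b=3, f(n)=3. log_3(8) = 1.893. Case 1 of Master Theorem: T(n) = O(n^1.893).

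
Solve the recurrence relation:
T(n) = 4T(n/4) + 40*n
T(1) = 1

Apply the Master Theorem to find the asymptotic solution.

a=4, b=4, f(n)=40*n. log_4(4) = 1. Case 2: T(n) = O(n log n).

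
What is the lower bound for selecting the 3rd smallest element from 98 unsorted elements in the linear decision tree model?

Selecting the 3rd smallest of 98 elements requires Omega(n) comparisons. Every element must be compared at least once. The BFPRT algorithm achieves O(n), making this tight.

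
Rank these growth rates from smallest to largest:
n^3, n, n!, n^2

Ordered by growth rate: n < n^2 < n^3 < n!.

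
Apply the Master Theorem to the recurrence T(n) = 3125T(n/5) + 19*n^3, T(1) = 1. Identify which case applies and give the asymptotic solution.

a=3125, b=5, f(n)=19*n^3.
log_5(3125) = 5 > 3.
Since f(n) = O(n^3) is polynomially smaller than n^5, Case 1 applies.
T(n) = Theta(n^5).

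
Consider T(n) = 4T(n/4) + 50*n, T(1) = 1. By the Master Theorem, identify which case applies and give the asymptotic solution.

a=4, b=4, f(n)=50*n.
log_4(4) = 1, so n^(log_b(a)) = n.
f(n) = Theta(n), so Case 2 applies.
T(n) = Theta(n log n).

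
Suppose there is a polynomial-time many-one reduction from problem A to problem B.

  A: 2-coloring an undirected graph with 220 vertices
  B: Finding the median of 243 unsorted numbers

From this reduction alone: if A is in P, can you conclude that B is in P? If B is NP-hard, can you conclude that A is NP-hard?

A poly-time reduction A <=_p B transfers tractability DOWN (B easy => A easy) and hardness UP (A hard => B hard), not the reverse.
From A in P, the reduction alone does NOT give B in P: any problem in P trivially reduces to SAT, yet SAT is not known to be in P.
From B NP-hard, the reduction alone does NOT give A NP-hard: again, easy problems reduce to hard ones.
(Here in fact A is P and B is P.)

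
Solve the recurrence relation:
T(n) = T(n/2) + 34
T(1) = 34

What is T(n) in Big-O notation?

Each step divides n by 2 and adds 34. After log_2(n) steps, T(n) = O(log n).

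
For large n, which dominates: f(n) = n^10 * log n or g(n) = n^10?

f(n) = n^10 * log n grows faster: extra log n factor -> infinity.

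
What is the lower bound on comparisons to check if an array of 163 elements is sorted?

To verify 163 elements are sorted, we must compare each consecutive pair. Skipping any pair allows an adversary to swap them. Therefore 162 comparisons are necessary and sufficient.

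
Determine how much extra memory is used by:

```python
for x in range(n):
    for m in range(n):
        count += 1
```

Space complexity: O(1).
Only a constant amount of auxiliary storage is used; nothing grows with n.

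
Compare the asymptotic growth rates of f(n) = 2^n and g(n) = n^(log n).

f(n) = 2^n grows faster: take logs: log(n^(log n)) = (log n)^2, log(2^n) = n log 2; n dominates (log n)^2.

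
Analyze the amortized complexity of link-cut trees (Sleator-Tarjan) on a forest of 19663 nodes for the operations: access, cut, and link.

Link-cut trees represent the forest using splay trees over preferred paths. With potential Phi = sum over nodes of log(size of virtual subtree), each access on 19663 nodes is O(log 19663) = O(log n) amortized by the splay-tree access lemma. Cut and link are O(1) plus one access.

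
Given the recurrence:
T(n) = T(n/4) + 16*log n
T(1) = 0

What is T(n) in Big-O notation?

Each of the log_4(n) levels adds O(log n). T(n) = O(log^2 n).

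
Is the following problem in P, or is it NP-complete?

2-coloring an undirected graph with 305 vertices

This problem is in P: 2-coloring is bipartiteness testing via BFS, O(V+E).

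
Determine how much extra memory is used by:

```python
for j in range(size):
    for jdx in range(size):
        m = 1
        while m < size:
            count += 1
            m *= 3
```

Space complexity: O(1).
Only a constant amount of auxiliary storage is used; nothing grows with n.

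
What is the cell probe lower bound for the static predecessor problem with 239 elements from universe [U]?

The Patrascu-Thorup lower bound shows any data structure on n = 239 elements using O(n * polylog(n)) space requires Omega(log log U) query time. van Emde Boas trees achieve O(log log U) with O(U) space.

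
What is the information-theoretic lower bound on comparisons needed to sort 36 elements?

There are 36! = 371993326789901217467999448150835200000000 possible orderings. Each comparison gives 1 bit. We need at least ceil(log_2(371993326789901217467999448150835200000000)) = 139 comparisons.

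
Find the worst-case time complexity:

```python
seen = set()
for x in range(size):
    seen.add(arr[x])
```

Time complexity: O(n).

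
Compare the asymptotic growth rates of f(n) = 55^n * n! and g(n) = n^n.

f(n) = 55^n * n! grows faster: by Stirling n! ~ sqrt(2 pi n)(n/e)^n, so 55^n n! / n^n ~ (55/e)^n sqrt(2 pi n) -> infinity since 55/e > 1.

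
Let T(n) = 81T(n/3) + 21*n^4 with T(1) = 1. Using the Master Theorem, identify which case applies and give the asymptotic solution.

a=81, b=3, f(n)=21*n^4.
log_3(81) = 4, so n^(log_b(a)) = n^4.
f(n) = Theta(n^4), so Case 2 applies.
T(n) = Theta(n^4 log n).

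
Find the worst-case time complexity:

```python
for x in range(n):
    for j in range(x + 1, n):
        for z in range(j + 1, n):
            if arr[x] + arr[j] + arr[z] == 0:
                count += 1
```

Time complexity: O(n^3).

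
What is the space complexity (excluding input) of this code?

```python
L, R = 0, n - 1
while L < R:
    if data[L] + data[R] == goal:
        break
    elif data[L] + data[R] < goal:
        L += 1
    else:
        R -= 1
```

Space complexity: O(1).
Only a constant amount of auxiliary storage is used; nothing grows with n.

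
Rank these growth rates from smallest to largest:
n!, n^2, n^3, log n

Ordered by growth rate: log n < n^2 < n^3 < n!.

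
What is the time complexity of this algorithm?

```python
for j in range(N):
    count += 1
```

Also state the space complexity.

Time complexity: O(n).
Space complexity: O(1).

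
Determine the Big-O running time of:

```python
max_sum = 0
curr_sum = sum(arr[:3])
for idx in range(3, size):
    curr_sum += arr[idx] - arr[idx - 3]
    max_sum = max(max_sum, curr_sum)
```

Time complexity: O(n).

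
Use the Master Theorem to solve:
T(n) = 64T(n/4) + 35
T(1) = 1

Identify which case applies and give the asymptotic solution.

a=64, b=4, f(n)=35.
log_4(64) = 3 > 0.
Since f(n) = O(n^0) is polynomially smaller than n^3, Case 1 applies.
T(n) = Theta(n^3).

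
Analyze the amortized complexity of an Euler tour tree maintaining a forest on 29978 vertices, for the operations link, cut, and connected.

An Euler tour tree stores each tree's Euler tour as a balanced BST keyed by tour position. On 29978 vertices: link concatenates two tours via O(1) splits/joins of size <= 2*29978 (O(log n)); cut splits the tour at the two occurrences of the edge (O(log n)); connected compares BST roots (O(log n) to find the root). All O(log n) amortized.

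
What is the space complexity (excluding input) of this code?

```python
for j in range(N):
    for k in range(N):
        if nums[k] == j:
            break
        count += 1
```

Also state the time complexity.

Space complexity: O(1).
Only a constant amount of auxiliary storage is used; nothing grows with n.
Time complexity: O(n^2).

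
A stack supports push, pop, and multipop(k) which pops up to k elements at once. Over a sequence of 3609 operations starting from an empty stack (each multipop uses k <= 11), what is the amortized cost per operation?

Each element is pushed exactly once and popped at most once (whether by pop or as part of a multipop). So the total number of individual pops over the whole sequence is at most the number of pushes, which is at most 3609. Total work <= 2 * 3609, hence O(1) amortized per operation.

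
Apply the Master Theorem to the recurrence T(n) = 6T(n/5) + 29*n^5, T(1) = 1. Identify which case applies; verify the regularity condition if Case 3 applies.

a=6, b=5, f(n)=29*n^5.
log_5(6) = 1.113 < 5.
f(n) = Omega(n^(1.113+epsilon)) for some epsilon > 0, so Case 3 is the candidate.
Regularity: a*f(n/b) = 6*29*(n/5)^5 = (6/3125)*29*n^5 <= c*f(n) with c = 6/3125 < 1. Satisfied.
Case 3: T(n) = Theta(n^5).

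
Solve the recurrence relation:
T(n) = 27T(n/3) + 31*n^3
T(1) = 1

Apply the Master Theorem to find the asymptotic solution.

a=27, b=3, f(n)=31*n^3. log_3(27) = 3. Case 2: T(n) = O(n^3 log n).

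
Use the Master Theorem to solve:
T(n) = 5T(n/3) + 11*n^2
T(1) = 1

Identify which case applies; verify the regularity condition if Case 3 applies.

a=5, b=3, f(n)=11*n^2.
log_3(5) = 1.465 < 2.
f(n) = Omega(n^(1.465+epsilon)) for some epsilon > 0, so Case 3 is the candidate.
Regularity: a*f(n/b) = 5*11*(n/3)^2 = (5/9)*11*n^2 <= c*f(n) with c = 5/9 < 1. Satisfied.
Case 3: T(n) = Theta(n^2).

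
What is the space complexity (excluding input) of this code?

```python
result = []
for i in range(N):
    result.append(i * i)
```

Space complexity: O(n).
Auxiliary storage grows linearly with the input size n in the worst case.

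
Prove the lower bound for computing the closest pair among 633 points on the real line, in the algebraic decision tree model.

Reduction from element distinctness: given 633 reals, the closest-pair distance is 0 iff two are equal. Element distinctness has an Omega(n log n) lower bound in the algebraic decision tree model (Ben-Or). Therefore closest pair on a line also requires Omega(n log n). Sorting then a linear scan achieves this.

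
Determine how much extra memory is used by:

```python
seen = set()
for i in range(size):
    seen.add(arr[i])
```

Space complexity: O(n).
Auxiliary storage grows linearly with the input size n in the worst case.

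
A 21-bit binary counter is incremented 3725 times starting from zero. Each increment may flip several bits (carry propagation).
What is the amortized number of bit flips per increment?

Bit i flips on every 2^i-th increment, so over 3725 increments bit i flips floor(3725/2^i) times. Summing over i: total flips < 2 * 3725. Amortized: < 2 = O(1) per increment.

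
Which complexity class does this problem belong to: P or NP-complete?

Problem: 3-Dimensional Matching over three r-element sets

This problem is NP-complete: one of Karp's 21 NP-complete problems.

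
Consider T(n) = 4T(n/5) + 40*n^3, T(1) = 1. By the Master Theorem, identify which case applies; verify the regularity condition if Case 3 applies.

a=4, b=5, f(n)=40*n^3.
log_5(4) = 0.8614 < 3.
f(n) = Omega(n^(0.8614+epsilon)) for some epsilon > 0, so Case 3 is the candidate.
Regularity: a*f(n/b) = 4*40*(n/5)^3 = (4/125)*40*n^3 <= c*f(n) with c = 4/125 < 1. Satisfied.
Case 3: T(n) = Theta(n^3).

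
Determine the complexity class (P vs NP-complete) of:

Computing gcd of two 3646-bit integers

This problem is in P: the Euclidean algorithm runs in polynomial time in the bit-length.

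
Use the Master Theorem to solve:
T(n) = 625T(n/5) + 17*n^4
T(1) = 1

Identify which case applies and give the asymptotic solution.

a=625, b=5, f(n)=17*n^4.
log_5(625) = 4, so n^(log_b(a)) = n^4.
f(n) = Theta(n^4), so Case 2 applies.
T(n) = Theta(n^4 log n).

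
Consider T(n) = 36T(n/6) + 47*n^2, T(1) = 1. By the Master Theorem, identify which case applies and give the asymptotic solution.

a=36, b=6, f(n)=47*n^2.
log_6(36) = 2, so n^(log_b(a)) = n^2.
f(n) = Theta(n^2), so Case 2 applies.
T(n) = Theta(n^2 log n).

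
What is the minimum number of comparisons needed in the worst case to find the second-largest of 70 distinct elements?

Lower bound: finding the max needs 70-1 comparisons. By the adversary weight-doubling argument, the max must personally win >= ceil(log_2(70)) = 7 comparisons; the 2nd-largest is among those 7 losers, needing 7-1 more comparisons. Total >= 70-1 + 7-1 = 75. A balanced knockout tournament achieves this.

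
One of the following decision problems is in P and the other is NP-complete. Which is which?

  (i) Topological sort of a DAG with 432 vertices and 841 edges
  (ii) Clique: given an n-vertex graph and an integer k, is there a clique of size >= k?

(i) is P: DFS-based topological sort runs in O(V+E).
(ii) is NP-complete: complement of Independent Set / Vertex Cover (with k part of the input).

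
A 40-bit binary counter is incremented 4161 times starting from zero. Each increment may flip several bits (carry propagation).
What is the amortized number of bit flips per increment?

Bit i flips on every 2^i-th increment, so over 4161 increments bit i flips floor(4161/2^i) times. Summing over i: total flips < 2 * 4161. Amortized: < 2 = O(1) per increment.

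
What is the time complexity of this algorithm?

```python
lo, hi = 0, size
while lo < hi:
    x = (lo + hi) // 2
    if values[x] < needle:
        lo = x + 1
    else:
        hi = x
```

Time complexity: O(log n).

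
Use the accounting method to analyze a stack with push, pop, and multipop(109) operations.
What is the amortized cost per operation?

Assign 2 credits per push (1 for the push, 1 saved for a future pop). Each pop or element popped by multipop(109) uses 1 saved credit. Total credits never go negative, so amortized cost is O(1).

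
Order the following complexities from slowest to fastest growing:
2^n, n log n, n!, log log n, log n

Ordered by growth rate: log log n < log n < n log n < 2^n < n!.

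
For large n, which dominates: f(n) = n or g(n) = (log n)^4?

f(n) = n grows faster: any positive polynomial dominates any polylog.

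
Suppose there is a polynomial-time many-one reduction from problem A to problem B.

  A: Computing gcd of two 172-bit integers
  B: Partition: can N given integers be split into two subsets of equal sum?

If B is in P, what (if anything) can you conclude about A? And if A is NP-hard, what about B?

A poly-time reduction A <=_p B means any A-instance can be transformed to a B-instance in poly time.
If B is in P: compose the reduction with B's poly-time algorithm to solve A in poly time, so A is in P.
If A is NP-hard: every NP problem reduces to A, which reduces to B; composing reductions, every NP problem reduces to B, so B is NP-hard.
(Here in fact A is P and B is NP-complete.)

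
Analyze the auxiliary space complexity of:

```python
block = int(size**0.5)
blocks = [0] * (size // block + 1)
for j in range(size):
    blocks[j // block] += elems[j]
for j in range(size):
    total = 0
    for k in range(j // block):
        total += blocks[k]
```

Space complexity: O(sqrt(n)).
Storage scales with sqrt(n).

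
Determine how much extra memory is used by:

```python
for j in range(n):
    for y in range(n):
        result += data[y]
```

Space complexity: O(1).
Only a constant amount of auxiliary storage is used; nothing grows with n.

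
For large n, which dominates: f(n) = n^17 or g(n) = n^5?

f(n) = n^17 grows faster: n^17/n^5 = n^12 -> infinity.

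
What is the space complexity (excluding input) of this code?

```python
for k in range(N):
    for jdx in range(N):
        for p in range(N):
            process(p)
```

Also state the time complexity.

Space complexity: O(1).
Only a constant amount of auxiliary storage is used; nothing grows with n.
Time complexity: O(n^3).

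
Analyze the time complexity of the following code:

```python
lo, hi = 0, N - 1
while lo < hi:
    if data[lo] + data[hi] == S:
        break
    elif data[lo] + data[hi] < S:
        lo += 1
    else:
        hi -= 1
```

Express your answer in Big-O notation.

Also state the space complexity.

Time complexity: O(n).
Space complexity: O(1).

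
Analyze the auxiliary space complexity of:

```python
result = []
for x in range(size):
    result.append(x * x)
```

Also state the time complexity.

Space complexity: O(n).
Auxiliary storage grows linearly with the input size n in the worst case.
Time complexity: O(n).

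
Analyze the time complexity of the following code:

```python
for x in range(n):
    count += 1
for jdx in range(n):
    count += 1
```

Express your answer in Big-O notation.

Time complexity: O(n).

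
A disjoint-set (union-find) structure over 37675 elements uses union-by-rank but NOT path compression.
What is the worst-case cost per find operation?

Union-by-rank alone keeps every tree's height <= log_2(37675) ~= 15.2. Each find traverses from a node to its root, costing O(height) = O(log n). Without path compression this bound is tight.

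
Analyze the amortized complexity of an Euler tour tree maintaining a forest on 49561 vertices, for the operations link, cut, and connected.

An Euler tour tree stores each tree's Euler tour as a balanced BST keyed by tour position. On 49561 vertices: link concatenates two tours via O(1) splits/joins of size <= 2*49561 (O(log n)); cut splits the tour at the two occurrences of the edge (O(log n)); connected compares BST roots (O(log n) to find the root). All O(log n) amortized.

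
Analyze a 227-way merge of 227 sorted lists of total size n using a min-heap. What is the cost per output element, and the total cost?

Maintain a min-heap of size 227 holding the current head of each list. Each output step does one extract-min (O(log 227)) and one insert of that list's next element (O(log 227)). Each of the n elements passes through the heap exactly once, so the total cost is O(n log 227), i.e. O(log 227) per output element.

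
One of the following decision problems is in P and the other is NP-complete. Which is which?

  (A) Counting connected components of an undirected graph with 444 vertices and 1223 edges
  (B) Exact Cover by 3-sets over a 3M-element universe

(A) is P: BFS/DFS visits each vertex and edge once: O(V+E).
(B) is NP-complete: one of Karp's 21 NP-complete problems.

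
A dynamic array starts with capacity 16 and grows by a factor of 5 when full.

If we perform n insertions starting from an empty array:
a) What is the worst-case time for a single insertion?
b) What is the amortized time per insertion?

(a) Worst-case single insertion: O(n) -- when the array is full at capacity c, the resize copies all c elements, and c can be Theta(n).
(b) Resizes happen at sizes 16, 80, 400, ... Total copy cost for n insertions: 16 + 80 + ... = O(n) (geometric series with ratio 1/5). Amortized cost per insertion: O(n)/n = O(1).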